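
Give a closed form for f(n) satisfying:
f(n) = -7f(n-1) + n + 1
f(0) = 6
First-order linear with linear forcing.
Homogeneous solution: f_h(n) = A·(-7)^n.
Try particular f_p(n) = pn + q. Substituting:
  pn + q = -7(p(n-1) + q) + n + 1.
Matching the n-coefficient: p = -7p + 1 ⇒ p = \frac{1}{8}.
Matching constants: q = 7p - 7q + 1 ⇒ q = \frac{15}{64}.
General: f(n) = A·(-7)^n + \frac{n}{8} + \frac{15}{64}.
Apply f(0) = 6: A + \frac{15}{64} = 6 ⇒ A = \frac{369}{64}.
So f(n) = \frac{369 \left(-7\right)^{n}}{64} + \frac{n}{8} + \frac{15}{64}.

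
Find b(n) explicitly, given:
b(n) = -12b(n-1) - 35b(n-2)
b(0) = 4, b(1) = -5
Characteristic equation: x² + 12x + 35 = 0, which factors as (x - (-7))(x - (-5)) = 0.
Roots r₁ = -7, r₂ = -5 (distinct).
General solution: b(n) = A·(-7)^n + B·(-5)^n.
From b(0) = 4: A + B = 4.
From b(1) = -5: -7A - 5B = -5.
Solving: A = - \frac{15}{2}, B = \frac{23}{2}.
So b(n) = \frac{23 \left(-5\right)^{n}}{2} - \frac{15 \left(-7\right)^{n}}{2}.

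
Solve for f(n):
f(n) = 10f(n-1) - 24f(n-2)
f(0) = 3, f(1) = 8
Characteristic equation: x² - 10x + 24 = 0, which factors as (x - (4))(x - (6)) = 0.
Roots r₁ = 4, r₂ = 6 (distinct).
General solution: f(n) = A·(4)^n + B·(6)^n.
From f(0) = 3: A + B = 3.
From f(1) = 8: 4A + 6B = 8.
Solving: A = 5, B = -2.
So f(n) = 5 \cdot 4^{n} - 2 \cdot 6^{n}.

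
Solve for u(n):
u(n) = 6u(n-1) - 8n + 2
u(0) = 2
First-order linear with linear forcing.
Homogeneous solution: u_h(n) = A·(6)^n.
Try particular u_p(n) = pn + q. Substituting:
  pn + q = 6(p(n-1) + q) - 8n + 2.
Matching the n-coefficient: p = 6p - 8 ⇒ p = \frac{8}{5}.
Matching constants: q = -6p + 6q + 2 ⇒ q = \frac{38}{25}.
General: u(n) = A·(6)^n + \frac{8 n}{5} + \frac{38}{25}.
Apply u(0) = 2: A + \frac{38}{25} = 2 ⇒ A = \frac{12}{25}.
So u(n) = \frac{12 \cdot 6^{n}}{25} + \frac{8 n}{5} + \frac{38}{25}.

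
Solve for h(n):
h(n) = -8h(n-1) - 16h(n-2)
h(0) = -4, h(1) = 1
Characteristic equation: x² + 8x + 16 = 0, which is (x - (-4))².
Repeated root r = -4.
General solution: h(n) = (A + Bn)·(-4)^n.
From h(0) = -4: A = -4.
From h(1) = 1: (A + B)·(-4) = 1 ⇒ B = \frac{15}{4}.
So h(n) = \left(\frac{15 n}{4} - 4\right) \cdot (-4)^n.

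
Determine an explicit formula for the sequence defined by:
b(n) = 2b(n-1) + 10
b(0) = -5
First-order linear non-homogeneous.
Homogeneous solution: b_h(n) = A·(2)^n.
Try constant particular solution b_p = K: K = 2K + 10 ⇒ K = -10.
General: b(n) = A·(2)^n - 10.
Apply b(0) = -5: A - 10 = -5 ⇒ A = 5.
So b(n) = 5 \cdot 2^{n} - 10.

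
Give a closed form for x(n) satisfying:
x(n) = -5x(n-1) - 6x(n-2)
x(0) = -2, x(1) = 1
Characteristic equation: x² + 5x + 6 = 0, which factors as (x - (-3))(x - (-2)) = 0.
Roots r₁ = -3, r₂ = -2 (distinct).
General solution: x(n) = A·(-3)^n + B·(-2)^n.
From x(0) = -2: A + B = -2.
From x(1) = 1: -3A - 2B = 1.
Solving: A = 3, B = -5.
So x(n) = - 5 \left(-2\right)^{n} + 3 \left(-3\right)^{n}.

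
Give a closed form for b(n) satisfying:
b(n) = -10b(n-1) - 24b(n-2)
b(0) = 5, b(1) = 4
Characteristic equation: x² + 10x + 24 = 0, which factors as (x - (-6))(x - (-4)) = 0.
Roots r₁ = -6, r₂ = -4 (distinct).
General solution: b(n) = A·(-6)^n + B·(-4)^n.
From b(0) = 5: A + B = 5.
From b(1) = 4: -6A - 4B = 4.
Solving: A = -12, B = 17.
So b(n) = 17 \left(-4\right)^{n} - 12 \left(-6\right)^{n}.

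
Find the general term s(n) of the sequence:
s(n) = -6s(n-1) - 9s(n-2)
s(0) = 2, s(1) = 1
Characteristic equation: x² + 6x + 9 = 0, which is (x - (-3))².
Repeated root r = -3.
General solution: s(n) = (A + Bn)·(-3)^n.
From s(0) = 2: A = 2.
From s(1) = 1: (A + B)·(-3) = 1 ⇒ B = - \frac{7}{3}.
So s(n) = \left(2 - \frac{7 n}{3}\right) \cdot (-3)^n.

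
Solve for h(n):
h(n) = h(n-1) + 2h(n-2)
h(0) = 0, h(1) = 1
Characteristic equation: x² - x - 2 = 0, which factors as (x - (2))(x - (-1)) = 0.
Roots r₁ = 2, r₂ = -1 (distinct).
General solution: h(n) = A·(2)^n + B·(-1)^n.
From h(0) = 0: A + B = 0.
From h(1) = 1: 2A - B = 1.
Solving: A = \frac{1}{3}, B = - \frac{1}{3}.
So h(n) = - \frac{\left(-1\right)^{n}}{3} + \frac{2^{n}}{3}.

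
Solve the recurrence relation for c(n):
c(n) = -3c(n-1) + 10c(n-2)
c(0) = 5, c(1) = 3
Characteristic equation: x² + 3x - 10 = 0, which factors as (x - (-5))(x - (2)) = 0.
Roots r₁ = -5, r₂ = 2 (distinct).
General solution: c(n) = A·(-5)^n + B·(2)^n.
From c(0) = 5: A + B = 5.
From c(1) = 3: -5A + 2B = 3.
Solving: A = 1, B = 4.
So c(n) = \left(-5\right)^{n} + 4 \cdot 2^{n}.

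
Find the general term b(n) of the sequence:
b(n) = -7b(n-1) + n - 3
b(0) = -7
First-order linear with linear forcing.
Homogeneous solution: b_h(n) = A·(-7)^n.
Try particular b_p(n) = pn + q. Substituting:
  pn + q = -7(p(n-1) + q) + n - 3.
Matching the n-coefficient: p = -7p + 1 ⇒ p = \frac{1}{8}.
Matching constants: q = 7p - 7q - 3 ⇒ q = - \frac{17}{64}.
General: b(n) = A·(-7)^n + \frac{n}{8} - \frac{17}{64}.
Apply b(0) = -7: A - \frac{17}{64} = -7 ⇒ A = - \frac{431}{64}.
So b(n) = - \frac{431 \left(-7\right)^{n}}{64} + \frac{n}{8} - \frac{17}{64}.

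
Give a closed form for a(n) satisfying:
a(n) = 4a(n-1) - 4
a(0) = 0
First-order linear non-homogeneous.
Homogeneous solution: a_h(n) = A·(4)^n.
Try constant particular solution a_p = K: K = 4K - 4 ⇒ K = \frac{4}{3}.
General: a(n) = A·(4)^n + \frac{4}{3}.
Apply a(0) = 0: A + \frac{4}{3} = 0 ⇒ A = - \frac{4}{3}.
So a(n) = \frac{4}{3} - \frac{4 \cdot 4^{n}}{3}.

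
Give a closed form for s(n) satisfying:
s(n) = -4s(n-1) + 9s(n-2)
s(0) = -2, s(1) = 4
Characteristic equation: x² + 4x - 9 = 0.
Discriminant Δ = (-4)² + 4·(9) = 52.
Roots r₁,₂ = (-4 ± √52)/2, so r₁ = -2 + \sqrt{13}, r₂ = - \sqrt{13} - 2.
General solution: s(n) = A·r₁^n + B·r₂^n.
From the initial conditions, A + B = -2 and r₁A + r₂B = 4.
Since r₁ - r₂ = √52: A = (4 - (-2)r₂)/√52 = -1, and B = -2 - A = -1.
So s(n) = \left(-1\right)\left(-2 + \sqrt{13}\right)^n + \left(-1\right)\left(- \sqrt{13} - 2\right)^n.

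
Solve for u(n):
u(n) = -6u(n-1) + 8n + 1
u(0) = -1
First-order linear with linear forcing.
Homogeneous solution: u_h(n) = A·(-6)^n.
Try particular u_p(n) = pn + q. Substituting:
  pn + q = -6(p(n-1) + q) + 8n + 1.
Matching the n-coefficient: p = -6p + 8 ⇒ p = \frac{8}{7}.
Matching constants: q = 6p - 6q + 1 ⇒ q = \frac{55}{49}.
General: u(n) = A·(-6)^n + \frac{8 n}{7} + \frac{55}{49}.
Apply u(0) = -1: A + \frac{55}{49} = -1 ⇒ A = - \frac{104}{49}.
So u(n) = - \frac{104 \left(-6\right)^{n}}{49} + \frac{8 n}{7} + \frac{55}{49}.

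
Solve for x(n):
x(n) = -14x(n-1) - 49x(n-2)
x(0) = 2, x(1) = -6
Characteristic equation: x² + 14x + 49 = 0, which is (x - (-7))².
Repeated root r = -7.
General solution: x(n) = (A + Bn)·(-7)^n.
From x(0) = 2: A = 2.
From x(1) = -6: (A + B)·(-7) = -6 ⇒ B = - \frac{8}{7}.
So x(n) = \left(2 - \frac{8 n}{7}\right) \cdot (-7)^n.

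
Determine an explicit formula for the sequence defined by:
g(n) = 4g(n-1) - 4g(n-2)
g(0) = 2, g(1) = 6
Characteristic equation: x² - 4x + 4 = 0, which is (x - (2))².
Repeated root r = 2.
General solution: g(n) = (A + Bn)·(2)^n.
From g(0) = 2: A = 2.
From g(1) = 6: (A + B)·(2) = 6 ⇒ B = 1.
So g(n) = \left(n + 2\right) \cdot (2)^n.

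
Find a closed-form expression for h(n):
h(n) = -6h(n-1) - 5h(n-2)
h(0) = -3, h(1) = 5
Characteristic equation: x² + 6x + 5 = 0, which factors as (x - (-5))(x - (-1)) = 0.
Roots r₁ = -5, r₂ = -1 (distinct).
General solution: h(n) = A·(-5)^n + B·(-1)^n.
From h(0) = -3: A + B = -3.
From h(1) = 5: -5A - B = 5.
Solving: A = - \frac{1}{2}, B = - \frac{5}{2}.
So h(n) = - \frac{5 \left(-1\right)^{n}}{2} - \frac{\left(-5\right)^{n}}{2}.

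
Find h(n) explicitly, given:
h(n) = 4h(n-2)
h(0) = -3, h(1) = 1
Characteristic equation: x² - 4 = 0, which factors as (x - (2))(x - (-2)) = 0.
Roots r₁ = 2, r₂ = -2 (distinct).
General solution: h(n) = A·(2)^n + B·(-2)^n.
From h(0) = -3: A + B = -3.
From h(1) = 1: 2A - 2B = 1.
Solving: A = - \frac{5}{4}, B = - \frac{7}{4}.
So h(n) = - \frac{7 \left(-2\right)^{n}}{4} - \frac{5 \cdot 2^{n}}{4}.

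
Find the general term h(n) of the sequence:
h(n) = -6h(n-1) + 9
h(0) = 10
First-order linear non-homogeneous.
Homogeneous solution: h_h(n) = A·(-6)^n.
Try constant particular solution h_p = K: K = -6K + 9 ⇒ K = \frac{9}{7}.
General: h(n) = A·(-6)^n + \frac{9}{7}.
Apply h(0) = 10: A + \frac{9}{7} = 10 ⇒ A = \frac{61}{7}.
So h(n) = \frac{61 \left(-6\right)^{n}}{7} + \frac{9}{7}.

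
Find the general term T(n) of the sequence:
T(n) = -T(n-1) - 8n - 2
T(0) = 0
First-order linear with linear forcing.
Homogeneous solution: T_h(n) = A·(-1)^n.
Try particular T_p(n) = pn + q. Substituting:
  pn + q = -(p(n-1) + q) - 8n - 2.
Matching the n-coefficient: p = -p - 8 ⇒ p = -4.
Matching constants: q = p - q - 2 ⇒ q = -3.
General: T(n) = A·(-1)^n - 4 n - 3.
Apply T(0) = 0: A - 3 = 0 ⇒ A = 3.
So T(n) = 3 \left(-1\right)^{n} - 4 n - 3.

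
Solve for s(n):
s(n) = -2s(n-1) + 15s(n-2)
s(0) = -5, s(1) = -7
Characteristic equation: x² + 2x - 15 = 0, which factors as (x - (-5))(x - (3)) = 0.
Roots r₁ = -5, r₂ = 3 (distinct).
General solution: s(n) = A·(-5)^n + B·(3)^n.
From s(0) = -5: A + B = -5.
From s(1) = -7: -5A + 3B = -7.
Solving: A = -1, B = -4.
So s(n) = - \left(-5\right)^{n} - 4 \cdot 3^{n}.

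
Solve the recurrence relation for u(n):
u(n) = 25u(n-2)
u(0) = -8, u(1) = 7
Characteristic equation: x² - 25 = 0, which factors as (x - (-5))(x - (5)) = 0.
Roots r₁ = -5, r₂ = 5 (distinct).
General solution: u(n) = A·(-5)^n + B·(5)^n.
From u(0) = -8: A + B = -8.
From u(1) = 7: -5A + 5B = 7.
Solving: A = - \frac{47}{10}, B = - \frac{33}{10}.
So u(n) = - \frac{47 \left(-5\right)^{n}}{10} - \frac{33 \cdot 5^{n}}{10}.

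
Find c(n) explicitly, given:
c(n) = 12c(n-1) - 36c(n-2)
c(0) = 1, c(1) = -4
Characteristic equation: x² - 12x + 36 = 0, which is (x - (6))².
Repeated root r = 6.
General solution: c(n) = (A + Bn)·(6)^n.
From c(0) = 1: A = 1.
From c(1) = -4: (A + B)·(6) = -4 ⇒ B = - \frac{5}{3}.
So c(n) = \left(1 - \frac{5 n}{3}\right) \cdot (6)^n.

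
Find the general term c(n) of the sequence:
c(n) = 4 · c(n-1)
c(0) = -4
Pure geometric recurrence with ratio 4.
By induction c(n) = c(0) · (4)^n = - 4 \cdot 4^{n}.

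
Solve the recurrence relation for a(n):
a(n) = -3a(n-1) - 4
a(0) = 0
First-order linear non-homogeneous.
Homogeneous solution: a_h(n) = A·(-3)^n.
Try constant particular solution a_p = K: K = -3K - 4 ⇒ K = -1.
General: a(n) = A·(-3)^n - 1.
Apply a(0) = 0: A - 1 = 0 ⇒ A = 1.
So a(n) = \left(-3\right)^{n} - 1.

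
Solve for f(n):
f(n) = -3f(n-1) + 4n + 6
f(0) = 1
First-order linear with linear forcing.
Homogeneous solution: f_h(n) = A·(-3)^n.
Try particular f_p(n) = pn + q. Substituting:
  pn + q = -3(p(n-1) + q) + 4n + 6.
Matching the n-coefficient: p = -3p + 4 ⇒ p = 1.
Matching constants: q = 3p - 3q + 6 ⇒ q = \frac{9}{4}.
General: f(n) = A·(-3)^n + n + \frac{9}{4}.
Apply f(0) = 1: A + \frac{9}{4} = 1 ⇒ A = - \frac{5}{4}.
So f(n) = - \frac{5 \left(-3\right)^{n}}{4} + n + \frac{9}{4}.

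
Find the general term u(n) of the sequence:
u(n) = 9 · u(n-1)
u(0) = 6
Pure geometric recurrence with ratio 9.
By induction u(n) = u(0) · (9)^n = 6 \cdot 9^{n}.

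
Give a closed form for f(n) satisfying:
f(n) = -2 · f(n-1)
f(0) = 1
Pure geometric recurrence with ratio -2.
By induction f(n) = f(0) · (-2)^n = \left(-2\right)^{n}.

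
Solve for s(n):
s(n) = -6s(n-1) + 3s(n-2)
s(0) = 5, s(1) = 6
Characteristic equation: x² + 6x - 3 = 0.
Discriminant Δ = (-6)² + 4·(3) = 48.
Roots r₁,₂ = (-6 ± √48)/2, so r₁ = -3 + 2 \sqrt{3}, r₂ = - 2 \sqrt{3} - 3.
General solution: s(n) = A·r₁^n + B·r₂^n.
From the initial conditions, A + B = 5 and r₁A + r₂B = 6.
Since r₁ - r₂ = √48: A = (6 - (5)r₂)/√48 = \frac{5}{2} + \frac{7 \sqrt{3}}{4}, and B = 5 - A = \frac{5}{2} - \frac{7 \sqrt{3}}{4}.
So s(n) = \left(\frac{5}{2} + \frac{7 \sqrt{3}}{4}\right)\left(-3 + 2 \sqrt{3}\right)^n + \left(\frac{5}{2} - \frac{7 \sqrt{3}}{4}\right)\left(- 2 \sqrt{3} - 3\right)^n.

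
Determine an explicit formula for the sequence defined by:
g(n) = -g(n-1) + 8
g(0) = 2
First-order linear non-homogeneous.
Homogeneous solution: g_h(n) = A·(-1)^n.
Try constant particular solution g_p = K: K = -K + 8 ⇒ K = 4.
General: g(n) = A·(-1)^n + 4.
Apply g(0) = 2: A + 4 = 2 ⇒ A = -2.
So g(n) = 4 - 2 \left(-1\right)^{n}.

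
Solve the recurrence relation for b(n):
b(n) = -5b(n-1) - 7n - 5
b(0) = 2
First-order linear with linear forcing.
Homogeneous solution: b_h(n) = A·(-5)^n.
Try particular b_p(n) = pn + q. Substituting:
  pn + q = -5(p(n-1) + q) - 7n - 5.
Matching the n-coefficient: p = -5p - 7 ⇒ p = - \frac{7}{6}.
Matching constants: q = 5p - 5q - 5 ⇒ q = - \frac{65}{36}.
General: b(n) = A·(-5)^n - \frac{7 n}{6} - \frac{65}{36}.
Apply b(0) = 2: A - \frac{65}{36} = 2 ⇒ A = \frac{137}{36}.
So b(n) = \frac{137 \left(-5\right)^{n}}{36} - \frac{7 n}{6} - \frac{65}{36}.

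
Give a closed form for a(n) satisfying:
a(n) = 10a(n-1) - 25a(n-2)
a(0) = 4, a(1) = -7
Characteristic equation: x² - 10x + 25 = 0, which is (x - (5))².
Repeated root r = 5.
General solution: a(n) = (A + Bn)·(5)^n.
From a(0) = 4: A = 4.
From a(1) = -7: (A + B)·(5) = -7 ⇒ B = - \frac{27}{5}.
So a(n) = \left(4 - \frac{27 n}{5}\right) \cdot (5)^n.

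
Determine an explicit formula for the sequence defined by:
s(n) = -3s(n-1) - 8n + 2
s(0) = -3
First-order linear with linear forcing.
Homogeneous solution: s_h(n) = A·(-3)^n.
Try particular s_p(n) = pn + q. Substituting:
  pn + q = -3(p(n-1) + q) - 8n + 2.
Matching the n-coefficient: p = -3p - 8 ⇒ p = -2.
Matching constants: q = 3p - 3q + 2 ⇒ q = -1.
General: s(n) = A·(-3)^n - 2 n - 1.
Apply s(0) = -3: A - 1 = -3 ⇒ A = -2.
So s(n) = - 2 \left(-3\right)^{n} - 2 n - 1.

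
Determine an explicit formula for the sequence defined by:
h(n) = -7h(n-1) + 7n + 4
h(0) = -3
First-order linear with linear forcing.
Homogeneous solution: h_h(n) = A·(-7)^n.
Try particular h_p(n) = pn + q. Substituting:
  pn + q = -7(p(n-1) + q) + 7n + 4.
Matching the n-coefficient: p = -7p + 7 ⇒ p = \frac{7}{8}.
Matching constants: q = 7p - 7q + 4 ⇒ q = \frac{81}{64}.
General: h(n) = A·(-7)^n + \frac{7 n}{8} + \frac{81}{64}.
Apply h(0) = -3: A + \frac{81}{64} = -3 ⇒ A = - \frac{273}{64}.
So h(n) = - \frac{273 \left(-7\right)^{n}}{64} + \frac{7 n}{8} + \frac{81}{64}.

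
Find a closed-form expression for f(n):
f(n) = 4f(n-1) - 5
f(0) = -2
First-order linear non-homogeneous.
Homogeneous solution: f_h(n) = A·(4)^n.
Try constant particular solution f_p = K: K = 4K - 5 ⇒ K = \frac{5}{3}.
General: f(n) = A·(4)^n + \frac{5}{3}.
Apply f(0) = -2: A + \frac{5}{3} = -2 ⇒ A = - \frac{11}{3}.
So f(n) = \frac{5}{3} - \frac{11 \cdot 4^{n}}{3}.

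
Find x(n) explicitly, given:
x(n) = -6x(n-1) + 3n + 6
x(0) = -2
First-order linear with linear forcing.
Homogeneous solution: x_h(n) = A·(-6)^n.
Try particular x_p(n) = pn + q. Substituting:
  pn + q = -6(p(n-1) + q) + 3n + 6.
Matching the n-coefficient: p = -6p + 3 ⇒ p = \frac{3}{7}.
Matching constants: q = 6p - 6q + 6 ⇒ q = \frac{60}{49}.
General: x(n) = A·(-6)^n + \frac{3 n}{7} + \frac{60}{49}.
Apply x(0) = -2: A + \frac{60}{49} = -2 ⇒ A = - \frac{158}{49}.
So x(n) = - \frac{158 \left(-6\right)^{n}}{49} + \frac{3 n}{7} + \frac{60}{49}.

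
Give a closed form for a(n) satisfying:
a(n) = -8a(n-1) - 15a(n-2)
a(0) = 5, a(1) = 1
Characteristic equation: x² + 8x + 15 = 0, which factors as (x - (-3))(x - (-5)) = 0.
Roots r₁ = -3, r₂ = -5 (distinct).
General solution: a(n) = A·(-3)^n + B·(-5)^n.
From a(0) = 5: A + B = 5.
From a(1) = 1: -3A - 5B = 1.
Solving: A = 13, B = -8.
So a(n) = 13 \left(-3\right)^{n} - 8 \left(-5\right)^{n}.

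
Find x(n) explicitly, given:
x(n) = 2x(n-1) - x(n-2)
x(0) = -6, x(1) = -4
Characteristic equation: x² - 2x + 1 = 0, which is (x - (1))².
Repeated root r = 1.
General solution: x(n) = (A + Bn)·(1)^n.
From x(0) = -6: A = -6.
From x(1) = -4: (A + B)·(1) = -4 ⇒ B = 2.
So x(n) = \left(2 n - 6\right) \cdot (1)^n.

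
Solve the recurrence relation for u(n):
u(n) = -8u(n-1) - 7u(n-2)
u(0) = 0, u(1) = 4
Characteristic equation: x² + 8x + 7 = 0, which factors as (x - (-1))(x - (-7)) = 0.
Roots r₁ = -1, r₂ = -7 (distinct).
General solution: u(n) = A·(-1)^n + B·(-7)^n.
From u(0) = 0: A + B = 0.
From u(1) = 4: -A - 7B = 4.
Solving: A = \frac{2}{3}, B = - \frac{2}{3}.
So u(n) = \frac{2 \left(-1\right)^{n}}{3} - \frac{2 \left(-7\right)^{n}}{3}.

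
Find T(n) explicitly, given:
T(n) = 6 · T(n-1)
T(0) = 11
Pure geometric recurrence with ratio 6.
By induction T(n) = T(0) · (6)^n = 11 \cdot 6^{n}.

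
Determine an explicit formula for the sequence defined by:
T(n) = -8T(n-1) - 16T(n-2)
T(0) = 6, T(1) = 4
Characteristic equation: x² + 8x + 16 = 0, which is (x - (-4))².
Repeated root r = -4.
General solution: T(n) = (A + Bn)·(-4)^n.
From T(0) = 6: A = 6.
From T(1) = 4: (A + B)·(-4) = 4 ⇒ B = -7.
So T(n) = \left(6 - 7 n\right) \cdot (-4)^n.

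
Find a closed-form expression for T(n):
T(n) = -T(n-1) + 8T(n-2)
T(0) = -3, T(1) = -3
Characteristic equation: x² + x - 8 = 0.
Discriminant Δ = (-1)² + 4·(8) = 33.
Roots r₁,₂ = (-1 ± √33)/2, so r₁ = - \frac{1}{2} + \frac{\sqrt{33}}{2}, r₂ = - \frac{\sqrt{33}}{2} - \frac{1}{2}.
General solution: T(n) = A·r₁^n + B·r₂^n.
From the initial conditions, A + B = -3 and r₁A + r₂B = -3.
Since r₁ - r₂ = √33: A = (-3 - (-3)r₂)/√33 = - \frac{3}{2} - \frac{3 \sqrt{33}}{22}, and B = -3 - A = - \frac{3}{2} + \frac{3 \sqrt{33}}{22}.
So T(n) = \left(- \frac{3}{2} - \frac{3 \sqrt{33}}{22}\right)\left(- \frac{1}{2} + \frac{\sqrt{33}}{2}\right)^n + \left(- \frac{3}{2} + \frac{3 \sqrt{33}}{22}\right)\left(- \frac{\sqrt{33}}{2} - \frac{1}{2}\right)^n.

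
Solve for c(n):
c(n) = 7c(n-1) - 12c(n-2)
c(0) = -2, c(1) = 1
Characteristic equation: x² - 7x + 12 = 0, which factors as (x - (3))(x - (4)) = 0.
Roots r₁ = 3, r₂ = 4 (distinct).
General solution: c(n) = A·(3)^n + B·(4)^n.
From c(0) = -2: A + B = -2.
From c(1) = 1: 3A + 4B = 1.
Solving: A = -9, B = 7.
So c(n) = - 9 \cdot 3^{n} + 7 \cdot 4^{n}.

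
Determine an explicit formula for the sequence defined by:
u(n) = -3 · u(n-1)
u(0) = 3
Pure geometric recurrence with ratio -3.
By induction u(n) = u(0) · (-3)^n = 3 \left(-3\right)^{n}.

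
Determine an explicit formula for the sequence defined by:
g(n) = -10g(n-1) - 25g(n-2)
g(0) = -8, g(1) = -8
Characteristic equation: x² + 10x + 25 = 0, which is (x - (-5))².
Repeated root r = -5.
General solution: g(n) = (A + Bn)·(-5)^n.
From g(0) = -8: A = -8.
From g(1) = -8: (A + B)·(-5) = -8 ⇒ B = \frac{48}{5}.
So g(n) = \left(\frac{48 n}{5} - 8\right) \cdot (-5)^n.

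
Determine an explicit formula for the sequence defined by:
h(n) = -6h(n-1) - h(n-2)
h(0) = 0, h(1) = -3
Characteristic equation: x² + 6x + 1 = 0.
Discriminant Δ = (-6)² + 4·(-1) = 32.
Roots r₁,₂ = (-6 ± √32)/2, so r₁ = -3 + 2 \sqrt{2}, r₂ = -3 - 2 \sqrt{2}.
General solution: h(n) = A·r₁^n + B·r₂^n.
From the initial conditions, A + B = 0 and r₁A + r₂B = -3.
Since r₁ - r₂ = √32: A = (-3 - (0)r₂)/√32 = - \frac{3 \sqrt{2}}{8}, and B = 0 - A = \frac{3 \sqrt{2}}{8}.
So h(n) = \left(- \frac{3 \sqrt{2}}{8}\right)\left(-3 + 2 \sqrt{2}\right)^n + \left(\frac{3 \sqrt{2}}{8}\right)\left(-3 - 2 \sqrt{2}\right)^n.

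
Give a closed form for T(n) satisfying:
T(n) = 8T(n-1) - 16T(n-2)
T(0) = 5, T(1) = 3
Characteristic equation: x² - 8x + 16 = 0, which is (x - (4))².
Repeated root r = 4.
General solution: T(n) = (A + Bn)·(4)^n.
From T(0) = 5: A = 5.
From T(1) = 3: (A + B)·(4) = 3 ⇒ B = - \frac{17}{4}.
So T(n) = \left(5 - \frac{17 n}{4}\right) \cdot (4)^n.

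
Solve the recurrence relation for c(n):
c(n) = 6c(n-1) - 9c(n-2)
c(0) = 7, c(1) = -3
Characteristic equation: x² - 6x + 9 = 0, which is (x - (3))².
Repeated root r = 3.
General solution: c(n) = (A + Bn)·(3)^n.
From c(0) = 7: A = 7.
From c(1) = -3: (A + B)·(3) = -3 ⇒ B = -8.
So c(n) = \left(7 - 8 n\right) \cdot (3)^n.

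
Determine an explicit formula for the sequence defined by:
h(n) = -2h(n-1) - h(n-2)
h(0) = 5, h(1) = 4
Characteristic equation: x² + 2x + 1 = 0, which is (x - (-1))².
Repeated root r = -1.
General solution: h(n) = (A + Bn)·(-1)^n.
From h(0) = 5: A = 5.
From h(1) = 4: (A + B)·(-1) = 4 ⇒ B = -9.
So h(n) = \left(5 - 9 n\right) \cdot (-1)^n.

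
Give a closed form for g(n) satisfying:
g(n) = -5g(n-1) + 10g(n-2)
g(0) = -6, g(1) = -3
Characteristic equation: x² + 5x - 10 = 0.
Discriminant Δ = (-5)² + 4·(10) = 65.
Roots r₁,₂ = (-5 ± √65)/2, so r₁ = - \frac{5}{2} + \frac{\sqrt{65}}{2}, r₂ = - \frac{\sqrt{65}}{2} - \frac{5}{2}.
General solution: g(n) = A·r₁^n + B·r₂^n.
From the initial conditions, A + B = -6 and r₁A + r₂B = -3.
Since r₁ - r₂ = √65: A = (-3 - (-6)r₂)/√65 = -3 - \frac{18 \sqrt{65}}{65}, and B = -6 - A = -3 + \frac{18 \sqrt{65}}{65}.
So g(n) = \left(-3 - \frac{18 \sqrt{65}}{65}\right)\left(- \frac{5}{2} + \frac{\sqrt{65}}{2}\right)^n + \left(-3 + \frac{18 \sqrt{65}}{65}\right)\left(- \frac{\sqrt{65}}{2} - \frac{5}{2}\right)^n.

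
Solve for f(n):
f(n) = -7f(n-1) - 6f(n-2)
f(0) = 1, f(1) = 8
Characteristic equation: x² + 7x + 6 = 0, which factors as (x - (-1))(x - (-6)) = 0.
Roots r₁ = -1, r₂ = -6 (distinct).
General solution: f(n) = A·(-1)^n + B·(-6)^n.
From f(0) = 1: A + B = 1.
From f(1) = 8: -A - 6B = 8.
Solving: A = \frac{14}{5}, B = - \frac{9}{5}.
So f(n) = \frac{14 \left(-1\right)^{n}}{5} - \frac{9 \left(-6\right)^{n}}{5}.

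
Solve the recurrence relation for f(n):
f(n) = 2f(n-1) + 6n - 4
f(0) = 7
First-order linear with linear forcing.
Homogeneous solution: f_h(n) = A·(2)^n.
Try particular f_p(n) = pn + q. Substituting:
  pn + q = 2(p(n-1) + q) + 6n - 4.
Matching the n-coefficient: p = 2p + 6 ⇒ p = -6.
Matching constants: q = -2p + 2q - 4 ⇒ q = -8.
General: f(n) = A·(2)^n - 6 n - 8.
Apply f(0) = 7: A - 8 = 7 ⇒ A = 15.
So f(n) = 15 \cdot 2^{n} - 6 n - 8.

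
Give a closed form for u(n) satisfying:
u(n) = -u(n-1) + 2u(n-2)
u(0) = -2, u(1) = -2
Characteristic equation: x² + x - 2 = 0, which factors as (x - (-2))(x - (1)) = 0.
Roots r₁ = -2, r₂ = 1 (distinct).
General solution: u(n) = A·(-2)^n + B·(1)^n.
From u(0) = -2: A + B = -2.
From u(1) = -2: -2A + B = -2.
Solving: A = 0, B = -2.
So u(n) = -2.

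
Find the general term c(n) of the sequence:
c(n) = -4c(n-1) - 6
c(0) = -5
First-order linear non-homogeneous.
Homogeneous solution: c_h(n) = A·(-4)^n.
Try constant particular solution c_p = K: K = -4K - 6 ⇒ K = - \frac{6}{5}.
General: c(n) = A·(-4)^n - \frac{6}{5}.
Apply c(0) = -5: A - \frac{6}{5} = -5 ⇒ A = - \frac{19}{5}.
So c(n) = - \frac{19 \left(-4\right)^{n}}{5} - \frac{6}{5}.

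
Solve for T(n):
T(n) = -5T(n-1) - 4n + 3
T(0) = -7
First-order linear with linear forcing.
Homogeneous solution: T_h(n) = A·(-5)^n.
Try particular T_p(n) = pn + q. Substituting:
  pn + q = -5(p(n-1) + q) - 4n + 3.
Matching the n-coefficient: p = -5p - 4 ⇒ p = - \frac{2}{3}.
Matching constants: q = 5p - 5q + 3 ⇒ q = - \frac{1}{18}.
General: T(n) = A·(-5)^n - \frac{2 n}{3} - \frac{1}{18}.
Apply T(0) = -7: A - \frac{1}{18} = -7 ⇒ A = - \frac{125}{18}.
So T(n) = - \frac{125 \left(-5\right)^{n}}{18} - \frac{2 n}{3} - \frac{1}{18}.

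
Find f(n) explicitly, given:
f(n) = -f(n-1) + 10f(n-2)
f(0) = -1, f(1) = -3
Characteristic equation: x² + x - 10 = 0.
Discriminant Δ = (-1)² + 4·(10) = 41.
Roots r₁,₂ = (-1 ± √41)/2, so r₁ = - \frac{1}{2} + \frac{\sqrt{41}}{2}, r₂ = - \frac{\sqrt{41}}{2} - \frac{1}{2}.
General solution: f(n) = A·r₁^n + B·r₂^n.
From the initial conditions, A + B = -1 and r₁A + r₂B = -3.
Since r₁ - r₂ = √41: A = (-3 - (-1)r₂)/√41 = - \frac{7 \sqrt{41}}{82} - \frac{1}{2}, and B = -1 - A = - \frac{1}{2} + \frac{7 \sqrt{41}}{82}.
So f(n) = \left(- \frac{7 \sqrt{41}}{82} - \frac{1}{2}\right)\left(- \frac{1}{2} + \frac{\sqrt{41}}{2}\right)^n + \left(- \frac{1}{2} + \frac{7 \sqrt{41}}{82}\right)\left(- \frac{\sqrt{41}}{2} - \frac{1}{2}\right)^n.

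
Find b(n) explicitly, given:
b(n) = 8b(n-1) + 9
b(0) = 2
First-order linear non-homogeneous.
Homogeneous solution: b_h(n) = A·(8)^n.
Try constant particular solution b_p = K: K = 8K + 9 ⇒ K = - \frac{9}{7}.
General: b(n) = A·(8)^n - \frac{9}{7}.
Apply b(0) = 2: A - \frac{9}{7} = 2 ⇒ A = \frac{23}{7}.
So b(n) = \frac{23 \cdot 8^{n}}{7} - \frac{9}{7}.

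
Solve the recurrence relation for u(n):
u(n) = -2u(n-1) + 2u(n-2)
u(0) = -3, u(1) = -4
Characteristic equation: x² + 2x - 2 = 0.
Discriminant Δ = (-2)² + 4·(2) = 12.
Roots r₁,₂ = (-2 ± √12)/2, so r₁ = -1 + \sqrt{3}, r₂ = - \sqrt{3} - 1.
General solution: u(n) = A·r₁^n + B·r₂^n.
From the initial conditions, A + B = -3 and r₁A + r₂B = -4.
Since r₁ - r₂ = √12: A = (-4 - (-3)r₂)/√12 = - \frac{7 \sqrt{3}}{6} - \frac{3}{2}, and B = -3 - A = - \frac{3}{2} + \frac{7 \sqrt{3}}{6}.
So u(n) = \left(- \frac{7 \sqrt{3}}{6} - \frac{3}{2}\right)\left(-1 + \sqrt{3}\right)^n + \left(- \frac{3}{2} + \frac{7 \sqrt{3}}{6}\right)\left(- \sqrt{3} - 1\right)^n.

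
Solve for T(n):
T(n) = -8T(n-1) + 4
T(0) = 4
First-order linear non-homogeneous.
Homogeneous solution: T_h(n) = A·(-8)^n.
Try constant particular solution T_p = K: K = -8K + 4 ⇒ K = \frac{4}{9}.
General: T(n) = A·(-8)^n + \frac{4}{9}.
Apply T(0) = 4: A + \frac{4}{9} = 4 ⇒ A = \frac{32}{9}.
So T(n) = \frac{32 \left(-8\right)^{n}}{9} + \frac{4}{9}.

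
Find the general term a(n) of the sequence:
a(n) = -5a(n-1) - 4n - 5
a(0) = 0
First-order linear with linear forcing.
Homogeneous solution: a_h(n) = A·(-5)^n.
Try particular a_p(n) = pn + q. Substituting:
  pn + q = -5(p(n-1) + q) - 4n - 5.
Matching the n-coefficient: p = -5p - 4 ⇒ p = - \frac{2}{3}.
Matching constants: q = 5p - 5q - 5 ⇒ q = - \frac{25}{18}.
General: a(n) = A·(-5)^n - \frac{2 n}{3} - \frac{25}{18}.
Apply a(0) = 0: A - \frac{25}{18} = 0 ⇒ A = \frac{25}{18}.
So a(n) = \frac{25 \left(-5\right)^{n}}{18} - \frac{2 n}{3} - \frac{25}{18}.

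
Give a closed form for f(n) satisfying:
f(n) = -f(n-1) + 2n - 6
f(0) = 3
First-order linear with linear forcing.
Homogeneous solution: f_h(n) = A·(-1)^n.
Try particular f_p(n) = pn + q. Substituting:
  pn + q = -(p(n-1) + q) + 2n - 6.
Matching the n-coefficient: p = -p + 2 ⇒ p = 1.
Matching constants: q = p - q - 6 ⇒ q = - \frac{5}{2}.
General: f(n) = A·(-1)^n + n - \frac{5}{2}.
Apply f(0) = 3: A - \frac{5}{2} = 3 ⇒ A = \frac{11}{2}.
So f(n) = \frac{11 \left(-1\right)^{n}}{2} + n - \frac{5}{2}.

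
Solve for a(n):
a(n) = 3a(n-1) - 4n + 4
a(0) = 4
First-order linear with linear forcing.
Homogeneous solution: a_h(n) = A·(3)^n.
Try particular a_p(n) = pn + q. Substituting:
  pn + q = 3(p(n-1) + q) - 4n + 4.
Matching the n-coefficient: p = 3p - 4 ⇒ p = 2.
Matching constants: q = -3p + 3q + 4 ⇒ q = 1.
General: a(n) = A·(3)^n + 2 n + 1.
Apply a(0) = 4: A + 1 = 4 ⇒ A = 3.
So a(n) = 3 \cdot 3^{n} + 2 n + 1.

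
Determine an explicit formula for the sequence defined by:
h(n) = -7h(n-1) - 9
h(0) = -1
First-order linear non-homogeneous.
Homogeneous solution: h_h(n) = A·(-7)^n.
Try constant particular solution h_p = K: K = -7K - 9 ⇒ K = - \frac{9}{8}.
General: h(n) = A·(-7)^n - \frac{9}{8}.
Apply h(0) = -1: A - \frac{9}{8} = -1 ⇒ A = \frac{1}{8}.
So h(n) = \frac{\left(-7\right)^{n}}{8} - \frac{9}{8}.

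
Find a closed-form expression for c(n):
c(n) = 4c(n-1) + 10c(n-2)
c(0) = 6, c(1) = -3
Characteristic equation: x² - 4x - 10 = 0.
Discriminant Δ = (4)² + 4·(10) = 56.
Roots r₁,₂ = (4 ± √56)/2, so r₁ = 2 + \sqrt{14}, r₂ = 2 - \sqrt{14}.
General solution: c(n) = A·r₁^n + B·r₂^n.
From the initial conditions, A + B = 6 and r₁A + r₂B = -3.
Since r₁ - r₂ = √56: A = (-3 - (6)r₂)/√56 = 3 - \frac{15 \sqrt{14}}{28}, and B = 6 - A = \frac{15 \sqrt{14}}{28} + 3.
So c(n) = \left(3 - \frac{15 \sqrt{14}}{28}\right)\left(2 + \sqrt{14}\right)^n + \left(\frac{15 \sqrt{14}}{28} + 3\right)\left(2 - \sqrt{14}\right)^n.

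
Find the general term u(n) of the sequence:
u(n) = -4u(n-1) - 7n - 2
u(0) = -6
First-order linear with linear forcing.
Homogeneous solution: u_h(n) = A·(-4)^n.
Try particular u_p(n) = pn + q. Substituting:
  pn + q = -4(p(n-1) + q) - 7n - 2.
Matching the n-coefficient: p = -4p - 7 ⇒ p = - \frac{7}{5}.
Matching constants: q = 4p - 4q - 2 ⇒ q = - \frac{38}{25}.
General: u(n) = A·(-4)^n - \frac{7 n}{5} - \frac{38}{25}.
Apply u(0) = -6: A - \frac{38}{25} = -6 ⇒ A = - \frac{112}{25}.
So u(n) = - \frac{112 \left(-4\right)^{n}}{25} - \frac{7 n}{5} - \frac{38}{25}.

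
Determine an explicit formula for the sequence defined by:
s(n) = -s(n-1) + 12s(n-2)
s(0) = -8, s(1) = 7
Characteristic equation: x² + x - 12 = 0, which factors as (x - (3))(x - (-4)) = 0.
Roots r₁ = 3, r₂ = -4 (distinct).
General solution: s(n) = A·(3)^n + B·(-4)^n.
From s(0) = -8: A + B = -8.
From s(1) = 7: 3A - 4B = 7.
Solving: A = - \frac{25}{7}, B = - \frac{31}{7}.
So s(n) = - \frac{31 \left(-4\right)^{n}}{7} - \frac{25 \cdot 3^{n}}{7}.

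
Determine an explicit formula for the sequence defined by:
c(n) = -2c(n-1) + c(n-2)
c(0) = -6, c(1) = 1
Characteristic equation: x² + 2x - 1 = 0.
Discriminant Δ = (-2)² + 4·(1) = 8.
Roots r₁,₂ = (-2 ± √8)/2, so r₁ = -1 + \sqrt{2}, r₂ = - \sqrt{2} - 1.
General solution: c(n) = A·r₁^n + B·r₂^n.
From the initial conditions, A + B = -6 and r₁A + r₂B = 1.
Since r₁ - r₂ = √8: A = (1 - (-6)r₂)/√8 = -3 - \frac{5 \sqrt{2}}{4}, and B = -6 - A = -3 + \frac{5 \sqrt{2}}{4}.
So c(n) = \left(-3 - \frac{5 \sqrt{2}}{4}\right)\left(-1 + \sqrt{2}\right)^n + \left(-3 + \frac{5 \sqrt{2}}{4}\right)\left(- \sqrt{2} - 1\right)^n.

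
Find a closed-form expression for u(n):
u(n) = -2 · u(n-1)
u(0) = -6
Pure geometric recurrence with ratio -2.
By induction u(n) = u(0) · (-2)^n = - 6 \left(-2\right)^{n}.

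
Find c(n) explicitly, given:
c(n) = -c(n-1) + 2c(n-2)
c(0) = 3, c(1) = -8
Characteristic equation: x² + x - 2 = 0, which factors as (x - (-2))(x - (1)) = 0.
Roots r₁ = -2, r₂ = 1 (distinct).
General solution: c(n) = A·(-2)^n + B·(1)^n.
From c(0) = 3: A + B = 3.
From c(1) = -8: -2A + B = -8.
Solving: A = \frac{11}{3}, B = - \frac{2}{3}.
So c(n) = \frac{11 \left(-2\right)^{n}}{3} - \frac{2}{3}.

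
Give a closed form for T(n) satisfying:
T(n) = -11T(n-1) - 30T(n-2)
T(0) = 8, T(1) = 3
Characteristic equation: x² + 11x + 30 = 0, which factors as (x - (-5))(x - (-6)) = 0.
Roots r₁ = -5, r₂ = -6 (distinct).
General solution: T(n) = A·(-5)^n + B·(-6)^n.
From T(0) = 8: A + B = 8.
From T(1) = 3: -5A - 6B = 3.
Solving: A = 51, B = -43.
So T(n) = 51 \left(-5\right)^{n} - 43 \left(-6\right)^{n}.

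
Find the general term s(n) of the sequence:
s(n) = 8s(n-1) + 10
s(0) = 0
First-order linear non-homogeneous.
Homogeneous solution: s_h(n) = A·(8)^n.
Try constant particular solution s_p = K: K = 8K + 10 ⇒ K = - \frac{10}{7}.
General: s(n) = A·(8)^n - \frac{10}{7}.
Apply s(0) = 0: A - \frac{10}{7} = 0 ⇒ A = \frac{10}{7}.
So s(n) = \frac{10 \cdot 8^{n}}{7} - \frac{10}{7}.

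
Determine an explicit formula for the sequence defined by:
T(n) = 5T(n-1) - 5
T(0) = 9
First-order linear non-homogeneous.
Homogeneous solution: T_h(n) = A·(5)^n.
Try constant particular solution T_p = K: K = 5K - 5 ⇒ K = \frac{5}{4}.
General: T(n) = A·(5)^n + \frac{5}{4}.
Apply T(0) = 9: A + \frac{5}{4} = 9 ⇒ A = \frac{31}{4}.
So T(n) = \frac{31 \cdot 5^{n}}{4} + \frac{5}{4}.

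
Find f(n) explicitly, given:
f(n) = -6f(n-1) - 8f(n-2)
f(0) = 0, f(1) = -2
Characteristic equation: x² + 6x + 8 = 0, which factors as (x - (-2))(x - (-4)) = 0.
Roots r₁ = -2, r₂ = -4 (distinct).
General solution: f(n) = A·(-2)^n + B·(-4)^n.
From f(0) = 0: A + B = 0.
From f(1) = -2: -2A - 4B = -2.
Solving: A = -1, B = 1.
So f(n) = - \left(-2\right)^{n} + \left(-4\right)^{n}.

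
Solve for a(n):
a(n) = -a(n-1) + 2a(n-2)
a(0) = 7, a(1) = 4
Characteristic equation: x² + x - 2 = 0, which factors as (x - (1))(x - (-2)) = 0.
Roots r₁ = 1, r₂ = -2 (distinct).
General solution: a(n) = A·(1)^n + B·(-2)^n.
From a(0) = 7: A + B = 7.
From a(1) = 4: A - 2B = 4.
Solving: A = 6, B = 1.
So a(n) = \left(-2\right)^{n} + 6.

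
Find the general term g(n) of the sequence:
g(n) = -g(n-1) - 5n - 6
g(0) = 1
First-order linear with linear forcing.
Homogeneous solution: g_h(n) = A·(-1)^n.
Try particular g_p(n) = pn + q. Substituting:
  pn + q = -(p(n-1) + q) - 5n - 6.
Matching the n-coefficient: p = -p - 5 ⇒ p = - \frac{5}{2}.
Matching constants: q = p - q - 6 ⇒ q = - \frac{17}{4}.
General: g(n) = A·(-1)^n - \frac{5 n}{2} - \frac{17}{4}.
Apply g(0) = 1: A - \frac{17}{4} = 1 ⇒ A = \frac{21}{4}.
So g(n) = \frac{21 \left(-1\right)^{n}}{4} - \frac{5 n}{2} - \frac{17}{4}.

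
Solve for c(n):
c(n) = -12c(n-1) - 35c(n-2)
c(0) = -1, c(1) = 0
Characteristic equation: x² + 12x + 35 = 0, which factors as (x - (-5))(x - (-7)) = 0.
Roots r₁ = -5, r₂ = -7 (distinct).
General solution: c(n) = A·(-5)^n + B·(-7)^n.
From c(0) = -1: A + B = -1.
From c(1) = 0: -5A - 7B = 0.
Solving: A = - \frac{7}{2}, B = \frac{5}{2}.
So c(n) = - \frac{7 \left(-5\right)^{n}}{2} + \frac{5 \left(-7\right)^{n}}{2}.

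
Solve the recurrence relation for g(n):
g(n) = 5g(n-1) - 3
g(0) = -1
First-order linear non-homogeneous.
Homogeneous solution: g_h(n) = A·(5)^n.
Try constant particular solution g_p = K: K = 5K - 3 ⇒ K = \frac{3}{4}.
General: g(n) = A·(5)^n + \frac{3}{4}.
Apply g(0) = -1: A + \frac{3}{4} = -1 ⇒ A = - \frac{7}{4}.
So g(n) = \frac{3}{4} - \frac{7 \cdot 5^{n}}{4}.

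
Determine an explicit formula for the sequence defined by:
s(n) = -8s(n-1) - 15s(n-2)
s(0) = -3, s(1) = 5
Characteristic equation: x² + 8x + 15 = 0, which factors as (x - (-3))(x - (-5)) = 0.
Roots r₁ = -3, r₂ = -5 (distinct).
General solution: s(n) = A·(-3)^n + B·(-5)^n.
From s(0) = -3: A + B = -3.
From s(1) = 5: -3A - 5B = 5.
Solving: A = -5, B = 2.
So s(n) = - 5 \left(-3\right)^{n} + 2 \left(-5\right)^{n}.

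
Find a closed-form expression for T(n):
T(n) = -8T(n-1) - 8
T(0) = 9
First-order linear non-homogeneous.
Homogeneous solution: T_h(n) = A·(-8)^n.
Try constant particular solution T_p = K: K = -8K - 8 ⇒ K = - \frac{8}{9}.
General: T(n) = A·(-8)^n - \frac{8}{9}.
Apply T(0) = 9: A - \frac{8}{9} = 9 ⇒ A = \frac{89}{9}.
So T(n) = \frac{89 \left(-8\right)^{n}}{9} - \frac{8}{9}.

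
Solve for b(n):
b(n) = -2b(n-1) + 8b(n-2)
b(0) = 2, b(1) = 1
Characteristic equation: x² + 2x - 8 = 0, which factors as (x - (2))(x - (-4)) = 0.
Roots r₁ = 2, r₂ = -4 (distinct).
General solution: b(n) = A·(2)^n + B·(-4)^n.
From b(0) = 2: A + B = 2.
From b(1) = 1: 2A - 4B = 1.
Solving: A = \frac{3}{2}, B = \frac{1}{2}.
So b(n) = \frac{\left(-4\right)^{n}}{2} + \frac{3 \cdot 2^{n}}{2}.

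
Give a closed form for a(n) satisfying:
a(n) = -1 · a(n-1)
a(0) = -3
Pure geometric recurrence with ratio -1.
By induction a(n) = a(0) · (-1)^n = - 3 \left(-1\right)^{n}.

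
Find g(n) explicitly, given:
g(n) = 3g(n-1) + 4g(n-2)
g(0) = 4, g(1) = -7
Characteristic equation: x² - 3x - 4 = 0, which factors as (x - (4))(x - (-1)) = 0.
Roots r₁ = 4, r₂ = -1 (distinct).
General solution: g(n) = A·(4)^n + B·(-1)^n.
From g(0) = 4: A + B = 4.
From g(1) = -7: 4A - B = -7.
Solving: A = - \frac{3}{5}, B = \frac{23}{5}.
So g(n) = \frac{23 \left(-1\right)^{n}}{5} - \frac{3 \cdot 4^{n}}{5}.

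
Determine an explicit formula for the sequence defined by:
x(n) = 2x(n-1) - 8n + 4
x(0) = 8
First-order linear with linear forcing.
Homogeneous solution: x_h(n) = A·(2)^n.
Try particular x_p(n) = pn + q. Substituting:
  pn + q = 2(p(n-1) + q) - 8n + 4.
Matching the n-coefficient: p = 2p - 8 ⇒ p = 8.
Matching constants: q = -2p + 2q + 4 ⇒ q = 12.
General: x(n) = A·(2)^n + 8 n + 12.
Apply x(0) = 8: A + 12 = 8 ⇒ A = -4.
So x(n) = - 4 \cdot 2^{n} + 8 n + 12.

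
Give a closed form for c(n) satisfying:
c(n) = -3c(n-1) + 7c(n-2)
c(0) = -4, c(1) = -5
Characteristic equation: x² + 3x - 7 = 0.
Discriminant Δ = (-3)² + 4·(7) = 37.
Roots r₁,₂ = (-3 ± √37)/2, so r₁ = - \frac{3}{2} + \frac{\sqrt{37}}{2}, r₂ = - \frac{\sqrt{37}}{2} - \frac{3}{2}.
General solution: c(n) = A·r₁^n + B·r₂^n.
From the initial conditions, A + B = -4 and r₁A + r₂B = -5.
Since r₁ - r₂ = √37: A = (-5 - (-4)r₂)/√37 = -2 - \frac{11 \sqrt{37}}{37}, and B = -4 - A = -2 + \frac{11 \sqrt{37}}{37}.
So c(n) = \left(-2 - \frac{11 \sqrt{37}}{37}\right)\left(- \frac{3}{2} + \frac{\sqrt{37}}{2}\right)^n + \left(-2 + \frac{11 \sqrt{37}}{37}\right)\left(- \frac{\sqrt{37}}{2} - \frac{3}{2}\right)^n.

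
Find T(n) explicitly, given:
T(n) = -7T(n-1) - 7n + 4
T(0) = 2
First-order linear with linear forcing.
Homogeneous solution: T_h(n) = A·(-7)^n.
Try particular T_p(n) = pn + q. Substituting:
  pn + q = -7(p(n-1) + q) - 7n + 4.
Matching the n-coefficient: p = -7p - 7 ⇒ p = - \frac{7}{8}.
Matching constants: q = 7p - 7q + 4 ⇒ q = - \frac{17}{64}.
General: T(n) = A·(-7)^n - \frac{7 n}{8} - \frac{17}{64}.
Apply T(0) = 2: A - \frac{17}{64} = 2 ⇒ A = \frac{145}{64}.
So T(n) = \frac{145 \left(-7\right)^{n}}{64} - \frac{7 n}{8} - \frac{17}{64}.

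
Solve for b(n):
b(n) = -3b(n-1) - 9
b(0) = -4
First-order linear non-homogeneous.
Homogeneous solution: b_h(n) = A·(-3)^n.
Try constant particular solution b_p = K: K = -3K - 9 ⇒ K = - \frac{9}{4}.
General: b(n) = A·(-3)^n - \frac{9}{4}.
Apply b(0) = -4: A - \frac{9}{4} = -4 ⇒ A = - \frac{7}{4}.
So b(n) = - \frac{7 \left(-3\right)^{n}}{4} - \frac{9}{4}.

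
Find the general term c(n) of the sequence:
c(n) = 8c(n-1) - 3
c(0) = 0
First-order linear non-homogeneous.
Homogeneous solution: c_h(n) = A·(8)^n.
Try constant particular solution c_p = K: K = 8K - 3 ⇒ K = \frac{3}{7}.
General: c(n) = A·(8)^n + \frac{3}{7}.
Apply c(0) = 0: A + \frac{3}{7} = 0 ⇒ A = - \frac{3}{7}.
So c(n) = \frac{3}{7} - \frac{3 \cdot 8^{n}}{7}.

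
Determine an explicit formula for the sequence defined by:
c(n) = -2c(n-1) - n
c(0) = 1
First-order linear with linear forcing.
Homogeneous solution: c_h(n) = A·(-2)^n.
Try particular c_p(n) = pn + q. Substituting:
  pn + q = -2(p(n-1) + q) - n.
Matching the n-coefficient: p = -2p - 1 ⇒ p = - \frac{1}{3}.
Matching constants: q = 2p - 2q ⇒ q = - \frac{2}{9}.
General: c(n) = A·(-2)^n - \frac{n}{3} - \frac{2}{9}.
Apply c(0) = 1: A - \frac{2}{9} = 1 ⇒ A = \frac{11}{9}.
So c(n) = \frac{11 \left(-2\right)^{n}}{9} - \frac{n}{3} - \frac{2}{9}.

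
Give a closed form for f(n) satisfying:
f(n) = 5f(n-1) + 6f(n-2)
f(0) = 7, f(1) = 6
Characteristic equation: x² - 5x - 6 = 0, which factors as (x - (6))(x - (-1)) = 0.
Roots r₁ = 6, r₂ = -1 (distinct).
General solution: f(n) = A·(6)^n + B·(-1)^n.
From f(0) = 7: A + B = 7.
From f(1) = 6: 6A - B = 6.
Solving: A = \frac{13}{7}, B = \frac{36}{7}.
So f(n) = \frac{36 \left(-1\right)^{n}}{7} + \frac{13 \cdot 6^{n}}{7}.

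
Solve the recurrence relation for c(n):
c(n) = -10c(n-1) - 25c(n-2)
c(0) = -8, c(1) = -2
Characteristic equation: x² + 10x + 25 = 0, which is (x - (-5))².
Repeated root r = -5.
General solution: c(n) = (A + Bn)·(-5)^n.
From c(0) = -8: A = -8.
From c(1) = -2: (A + B)·(-5) = -2 ⇒ B = \frac{42}{5}.
So c(n) = \left(\frac{42 n}{5} - 8\right) \cdot (-5)^n.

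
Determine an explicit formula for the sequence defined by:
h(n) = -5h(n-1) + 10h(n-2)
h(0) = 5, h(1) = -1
Characteristic equation: x² + 5x - 10 = 0.
Discriminant Δ = (-5)² + 4·(10) = 65.
Roots r₁,₂ = (-5 ± √65)/2, so r₁ = - \frac{5}{2} + \frac{\sqrt{65}}{2}, r₂ = - \frac{\sqrt{65}}{2} - \frac{5}{2}.
General solution: h(n) = A·r₁^n + B·r₂^n.
From the initial conditions, A + B = 5 and r₁A + r₂B = -1.
Since r₁ - r₂ = √65: A = (-1 - (5)r₂)/√65 = \frac{23 \sqrt{65}}{130} + \frac{5}{2}, and B = 5 - A = \frac{5}{2} - \frac{23 \sqrt{65}}{130}.
So h(n) = \left(\frac{23 \sqrt{65}}{130} + \frac{5}{2}\right)\left(- \frac{5}{2} + \frac{\sqrt{65}}{2}\right)^n + \left(\frac{5}{2} - \frac{23 \sqrt{65}}{130}\right)\left(- \frac{\sqrt{65}}{2} - \frac{5}{2}\right)^n.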